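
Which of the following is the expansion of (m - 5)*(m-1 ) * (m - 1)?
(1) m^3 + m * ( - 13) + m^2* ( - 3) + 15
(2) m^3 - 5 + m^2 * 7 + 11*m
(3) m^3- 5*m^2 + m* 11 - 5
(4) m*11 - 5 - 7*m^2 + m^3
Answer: 4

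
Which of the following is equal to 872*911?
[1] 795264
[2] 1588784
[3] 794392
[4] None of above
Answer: 3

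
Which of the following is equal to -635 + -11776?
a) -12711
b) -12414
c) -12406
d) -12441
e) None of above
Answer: e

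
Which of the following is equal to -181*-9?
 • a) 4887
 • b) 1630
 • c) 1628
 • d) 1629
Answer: d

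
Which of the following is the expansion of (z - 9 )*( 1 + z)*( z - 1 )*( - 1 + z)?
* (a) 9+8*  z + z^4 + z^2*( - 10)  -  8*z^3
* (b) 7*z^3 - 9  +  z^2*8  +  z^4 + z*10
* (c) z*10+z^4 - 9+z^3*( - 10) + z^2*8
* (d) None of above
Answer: c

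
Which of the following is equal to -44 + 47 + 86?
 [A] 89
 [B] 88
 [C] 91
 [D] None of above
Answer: A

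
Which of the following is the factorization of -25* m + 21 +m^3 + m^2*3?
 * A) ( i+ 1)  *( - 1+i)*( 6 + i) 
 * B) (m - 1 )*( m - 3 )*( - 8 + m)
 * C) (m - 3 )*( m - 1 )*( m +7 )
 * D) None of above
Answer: C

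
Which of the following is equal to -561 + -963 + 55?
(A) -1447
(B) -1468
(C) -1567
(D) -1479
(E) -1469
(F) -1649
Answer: E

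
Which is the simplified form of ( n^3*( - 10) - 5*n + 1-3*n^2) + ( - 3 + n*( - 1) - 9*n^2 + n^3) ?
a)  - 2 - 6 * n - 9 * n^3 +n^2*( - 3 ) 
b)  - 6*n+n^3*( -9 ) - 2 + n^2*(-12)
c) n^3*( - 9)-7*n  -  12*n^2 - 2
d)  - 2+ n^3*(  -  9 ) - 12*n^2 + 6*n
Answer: b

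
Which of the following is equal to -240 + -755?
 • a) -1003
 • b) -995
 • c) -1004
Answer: b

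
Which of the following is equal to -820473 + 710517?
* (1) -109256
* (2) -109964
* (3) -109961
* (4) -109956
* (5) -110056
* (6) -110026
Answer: 4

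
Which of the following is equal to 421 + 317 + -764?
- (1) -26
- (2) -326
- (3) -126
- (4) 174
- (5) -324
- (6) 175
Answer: 1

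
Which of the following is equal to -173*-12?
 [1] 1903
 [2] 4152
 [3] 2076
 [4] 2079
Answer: 3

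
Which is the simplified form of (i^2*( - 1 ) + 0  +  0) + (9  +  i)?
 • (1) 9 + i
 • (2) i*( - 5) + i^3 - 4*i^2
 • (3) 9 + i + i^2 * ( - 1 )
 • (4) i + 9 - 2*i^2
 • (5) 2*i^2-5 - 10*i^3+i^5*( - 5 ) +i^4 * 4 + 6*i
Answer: 3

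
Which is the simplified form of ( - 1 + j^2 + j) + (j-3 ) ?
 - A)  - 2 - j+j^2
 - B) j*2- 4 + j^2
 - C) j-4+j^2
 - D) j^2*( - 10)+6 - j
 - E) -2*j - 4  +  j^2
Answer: B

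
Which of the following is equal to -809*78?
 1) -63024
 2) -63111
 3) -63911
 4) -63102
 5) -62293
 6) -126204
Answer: 4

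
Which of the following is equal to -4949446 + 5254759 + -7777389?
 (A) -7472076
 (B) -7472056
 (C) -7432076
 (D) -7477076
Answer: A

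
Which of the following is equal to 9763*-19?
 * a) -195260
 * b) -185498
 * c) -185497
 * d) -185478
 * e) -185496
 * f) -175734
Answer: c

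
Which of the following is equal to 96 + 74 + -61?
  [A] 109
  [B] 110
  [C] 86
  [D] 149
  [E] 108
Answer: A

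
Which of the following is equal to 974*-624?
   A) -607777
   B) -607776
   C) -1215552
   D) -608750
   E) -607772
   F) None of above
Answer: B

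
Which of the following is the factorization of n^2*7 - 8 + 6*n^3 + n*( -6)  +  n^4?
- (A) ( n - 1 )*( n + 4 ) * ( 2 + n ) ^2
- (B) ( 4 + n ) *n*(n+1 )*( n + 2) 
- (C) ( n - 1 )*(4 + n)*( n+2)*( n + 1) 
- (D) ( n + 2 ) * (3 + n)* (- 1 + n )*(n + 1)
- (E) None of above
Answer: C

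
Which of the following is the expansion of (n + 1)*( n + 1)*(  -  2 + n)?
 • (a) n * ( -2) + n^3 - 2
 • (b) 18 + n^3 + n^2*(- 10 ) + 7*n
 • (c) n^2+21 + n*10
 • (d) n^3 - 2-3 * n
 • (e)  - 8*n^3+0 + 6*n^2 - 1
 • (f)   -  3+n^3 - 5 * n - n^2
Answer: d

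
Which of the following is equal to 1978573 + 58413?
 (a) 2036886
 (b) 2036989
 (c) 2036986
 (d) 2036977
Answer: c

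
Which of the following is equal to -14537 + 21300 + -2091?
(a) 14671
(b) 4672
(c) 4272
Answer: b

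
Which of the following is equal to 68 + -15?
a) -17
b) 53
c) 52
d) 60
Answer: b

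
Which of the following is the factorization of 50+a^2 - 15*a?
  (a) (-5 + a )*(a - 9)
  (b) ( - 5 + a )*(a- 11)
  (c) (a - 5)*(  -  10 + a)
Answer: c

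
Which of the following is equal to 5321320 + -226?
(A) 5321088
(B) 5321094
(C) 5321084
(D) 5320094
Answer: B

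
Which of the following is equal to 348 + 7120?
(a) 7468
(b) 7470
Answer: a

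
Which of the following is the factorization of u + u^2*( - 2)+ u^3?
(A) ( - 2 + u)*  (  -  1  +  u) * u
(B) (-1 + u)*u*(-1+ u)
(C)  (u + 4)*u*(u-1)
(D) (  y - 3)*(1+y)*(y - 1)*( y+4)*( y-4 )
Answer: B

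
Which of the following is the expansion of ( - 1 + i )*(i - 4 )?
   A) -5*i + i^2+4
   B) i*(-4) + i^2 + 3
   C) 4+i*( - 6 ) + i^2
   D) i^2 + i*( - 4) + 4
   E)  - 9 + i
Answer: A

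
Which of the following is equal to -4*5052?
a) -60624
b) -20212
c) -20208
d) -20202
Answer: c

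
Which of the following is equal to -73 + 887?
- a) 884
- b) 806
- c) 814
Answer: c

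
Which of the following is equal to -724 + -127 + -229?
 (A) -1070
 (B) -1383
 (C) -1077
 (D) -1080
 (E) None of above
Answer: D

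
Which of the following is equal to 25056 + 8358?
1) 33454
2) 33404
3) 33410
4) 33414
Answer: 4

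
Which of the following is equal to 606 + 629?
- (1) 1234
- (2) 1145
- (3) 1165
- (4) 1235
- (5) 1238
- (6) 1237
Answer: 4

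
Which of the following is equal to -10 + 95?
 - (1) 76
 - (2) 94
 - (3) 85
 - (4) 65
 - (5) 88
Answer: 3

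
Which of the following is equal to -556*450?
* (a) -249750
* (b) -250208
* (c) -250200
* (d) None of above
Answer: c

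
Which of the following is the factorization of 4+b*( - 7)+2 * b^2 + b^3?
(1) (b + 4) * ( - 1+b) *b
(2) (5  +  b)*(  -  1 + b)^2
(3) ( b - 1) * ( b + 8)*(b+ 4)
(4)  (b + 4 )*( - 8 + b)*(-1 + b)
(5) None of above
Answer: 5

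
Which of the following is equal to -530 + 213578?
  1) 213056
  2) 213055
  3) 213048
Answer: 3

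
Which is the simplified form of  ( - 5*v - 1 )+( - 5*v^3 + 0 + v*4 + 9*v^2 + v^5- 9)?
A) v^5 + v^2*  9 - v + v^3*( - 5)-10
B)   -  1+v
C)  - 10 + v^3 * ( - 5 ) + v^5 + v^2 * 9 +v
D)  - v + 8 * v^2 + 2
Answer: A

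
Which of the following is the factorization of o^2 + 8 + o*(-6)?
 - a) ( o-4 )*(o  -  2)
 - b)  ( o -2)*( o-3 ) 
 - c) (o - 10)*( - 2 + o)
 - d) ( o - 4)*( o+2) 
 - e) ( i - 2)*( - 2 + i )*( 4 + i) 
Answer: a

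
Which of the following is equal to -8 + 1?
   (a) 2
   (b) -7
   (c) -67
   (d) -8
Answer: b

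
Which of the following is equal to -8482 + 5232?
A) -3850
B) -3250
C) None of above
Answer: B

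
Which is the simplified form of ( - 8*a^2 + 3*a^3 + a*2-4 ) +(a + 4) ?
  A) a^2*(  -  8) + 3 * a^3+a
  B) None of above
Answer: B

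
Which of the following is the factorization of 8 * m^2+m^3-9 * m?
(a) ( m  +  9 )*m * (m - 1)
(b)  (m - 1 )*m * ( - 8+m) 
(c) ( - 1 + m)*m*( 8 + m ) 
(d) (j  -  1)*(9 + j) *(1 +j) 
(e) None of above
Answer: a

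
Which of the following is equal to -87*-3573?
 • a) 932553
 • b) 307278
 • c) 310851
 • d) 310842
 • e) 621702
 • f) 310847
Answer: c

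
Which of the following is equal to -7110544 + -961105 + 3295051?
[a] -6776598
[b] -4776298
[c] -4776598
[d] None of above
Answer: c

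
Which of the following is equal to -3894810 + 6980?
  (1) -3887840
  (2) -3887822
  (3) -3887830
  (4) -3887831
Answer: 3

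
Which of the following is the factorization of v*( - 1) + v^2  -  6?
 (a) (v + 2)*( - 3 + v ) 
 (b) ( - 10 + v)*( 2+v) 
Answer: a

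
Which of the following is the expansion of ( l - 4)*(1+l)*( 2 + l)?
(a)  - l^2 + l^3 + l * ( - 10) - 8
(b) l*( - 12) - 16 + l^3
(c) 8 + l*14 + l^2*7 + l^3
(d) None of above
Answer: a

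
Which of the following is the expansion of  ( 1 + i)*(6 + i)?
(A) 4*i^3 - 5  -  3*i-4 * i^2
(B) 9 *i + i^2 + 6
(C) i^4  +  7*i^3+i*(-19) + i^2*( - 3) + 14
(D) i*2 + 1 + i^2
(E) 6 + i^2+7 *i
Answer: E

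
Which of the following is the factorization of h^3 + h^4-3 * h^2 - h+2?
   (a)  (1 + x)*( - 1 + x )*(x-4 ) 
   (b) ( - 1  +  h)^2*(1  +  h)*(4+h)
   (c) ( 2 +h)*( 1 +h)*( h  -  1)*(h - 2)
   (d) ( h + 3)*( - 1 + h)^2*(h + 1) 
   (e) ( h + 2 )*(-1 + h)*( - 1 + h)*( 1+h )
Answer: e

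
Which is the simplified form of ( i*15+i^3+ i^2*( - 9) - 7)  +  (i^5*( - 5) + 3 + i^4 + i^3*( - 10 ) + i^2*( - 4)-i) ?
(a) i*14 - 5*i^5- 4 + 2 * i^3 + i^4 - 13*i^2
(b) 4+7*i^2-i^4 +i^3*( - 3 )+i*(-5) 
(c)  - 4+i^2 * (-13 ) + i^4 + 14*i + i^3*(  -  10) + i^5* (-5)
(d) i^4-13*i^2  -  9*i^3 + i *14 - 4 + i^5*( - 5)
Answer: d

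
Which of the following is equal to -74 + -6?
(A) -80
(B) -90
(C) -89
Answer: A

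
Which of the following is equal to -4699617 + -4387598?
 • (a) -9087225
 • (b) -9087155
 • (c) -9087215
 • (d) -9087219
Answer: c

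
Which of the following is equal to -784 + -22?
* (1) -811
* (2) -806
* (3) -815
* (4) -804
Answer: 2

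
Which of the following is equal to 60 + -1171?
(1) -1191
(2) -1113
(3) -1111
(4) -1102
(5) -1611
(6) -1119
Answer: 3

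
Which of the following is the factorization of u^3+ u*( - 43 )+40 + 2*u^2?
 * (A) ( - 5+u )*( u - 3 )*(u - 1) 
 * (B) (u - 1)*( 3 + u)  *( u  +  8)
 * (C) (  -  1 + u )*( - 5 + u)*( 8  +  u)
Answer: C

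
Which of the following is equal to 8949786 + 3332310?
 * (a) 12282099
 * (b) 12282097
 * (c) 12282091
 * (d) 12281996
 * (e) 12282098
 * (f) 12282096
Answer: f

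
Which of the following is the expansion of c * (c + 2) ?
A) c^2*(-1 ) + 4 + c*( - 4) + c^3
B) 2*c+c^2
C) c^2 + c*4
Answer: B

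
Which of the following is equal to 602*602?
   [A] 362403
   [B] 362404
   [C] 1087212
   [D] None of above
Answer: B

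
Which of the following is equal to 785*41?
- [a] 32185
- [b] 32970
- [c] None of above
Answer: a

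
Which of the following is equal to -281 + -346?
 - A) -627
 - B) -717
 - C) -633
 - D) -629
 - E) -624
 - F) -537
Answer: A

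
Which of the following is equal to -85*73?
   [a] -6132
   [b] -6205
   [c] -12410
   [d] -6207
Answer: b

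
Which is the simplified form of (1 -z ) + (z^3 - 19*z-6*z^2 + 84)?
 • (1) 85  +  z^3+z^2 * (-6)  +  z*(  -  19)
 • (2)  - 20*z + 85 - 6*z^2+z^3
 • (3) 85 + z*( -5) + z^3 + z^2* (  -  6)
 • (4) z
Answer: 2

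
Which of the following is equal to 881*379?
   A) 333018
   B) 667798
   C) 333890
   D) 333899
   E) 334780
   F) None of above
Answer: D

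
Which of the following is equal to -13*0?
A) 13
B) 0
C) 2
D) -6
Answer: B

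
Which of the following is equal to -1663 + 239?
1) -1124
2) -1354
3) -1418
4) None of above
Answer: 4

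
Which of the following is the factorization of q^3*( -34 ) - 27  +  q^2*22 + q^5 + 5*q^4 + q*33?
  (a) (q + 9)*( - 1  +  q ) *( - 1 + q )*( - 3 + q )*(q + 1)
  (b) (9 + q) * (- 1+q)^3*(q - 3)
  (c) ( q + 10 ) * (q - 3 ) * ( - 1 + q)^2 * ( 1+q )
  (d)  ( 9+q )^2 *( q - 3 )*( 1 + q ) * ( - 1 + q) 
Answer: a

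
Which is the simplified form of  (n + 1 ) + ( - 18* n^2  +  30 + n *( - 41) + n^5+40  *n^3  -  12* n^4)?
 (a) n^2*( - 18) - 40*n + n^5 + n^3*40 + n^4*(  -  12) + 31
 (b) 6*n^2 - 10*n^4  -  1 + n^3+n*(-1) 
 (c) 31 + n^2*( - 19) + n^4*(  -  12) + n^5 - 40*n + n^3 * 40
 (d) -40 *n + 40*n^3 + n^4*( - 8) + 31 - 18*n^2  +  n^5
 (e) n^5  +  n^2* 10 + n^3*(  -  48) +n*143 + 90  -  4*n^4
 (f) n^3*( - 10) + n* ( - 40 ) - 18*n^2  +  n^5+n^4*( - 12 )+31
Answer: a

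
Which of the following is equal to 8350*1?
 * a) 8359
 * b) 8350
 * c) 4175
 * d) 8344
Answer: b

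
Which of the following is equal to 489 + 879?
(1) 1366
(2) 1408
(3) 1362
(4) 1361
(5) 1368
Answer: 5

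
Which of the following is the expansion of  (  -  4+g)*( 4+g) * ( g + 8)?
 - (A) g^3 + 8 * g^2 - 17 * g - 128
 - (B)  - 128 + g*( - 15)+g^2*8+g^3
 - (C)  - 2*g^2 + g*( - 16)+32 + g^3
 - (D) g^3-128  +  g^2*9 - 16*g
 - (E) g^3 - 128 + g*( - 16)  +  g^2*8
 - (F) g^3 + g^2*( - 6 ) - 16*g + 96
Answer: E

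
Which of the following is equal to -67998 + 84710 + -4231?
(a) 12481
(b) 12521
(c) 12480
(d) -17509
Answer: a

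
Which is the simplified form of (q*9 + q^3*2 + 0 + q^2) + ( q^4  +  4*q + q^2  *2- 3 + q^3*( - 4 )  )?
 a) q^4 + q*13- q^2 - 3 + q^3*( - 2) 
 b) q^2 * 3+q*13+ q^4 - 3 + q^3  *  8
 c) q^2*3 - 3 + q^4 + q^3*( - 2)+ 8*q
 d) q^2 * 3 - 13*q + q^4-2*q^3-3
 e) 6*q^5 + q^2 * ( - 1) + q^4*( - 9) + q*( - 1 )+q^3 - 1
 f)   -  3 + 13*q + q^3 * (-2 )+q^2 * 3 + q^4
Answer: f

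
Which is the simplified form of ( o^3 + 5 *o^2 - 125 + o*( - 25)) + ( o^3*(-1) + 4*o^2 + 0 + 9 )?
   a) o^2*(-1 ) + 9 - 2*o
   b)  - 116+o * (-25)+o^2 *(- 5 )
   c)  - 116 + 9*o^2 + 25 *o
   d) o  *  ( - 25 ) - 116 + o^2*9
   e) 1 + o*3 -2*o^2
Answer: d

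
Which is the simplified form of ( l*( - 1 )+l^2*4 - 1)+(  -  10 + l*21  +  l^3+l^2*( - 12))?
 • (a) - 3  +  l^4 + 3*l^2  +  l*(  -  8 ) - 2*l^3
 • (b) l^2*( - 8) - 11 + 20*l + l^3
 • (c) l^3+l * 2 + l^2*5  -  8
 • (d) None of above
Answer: b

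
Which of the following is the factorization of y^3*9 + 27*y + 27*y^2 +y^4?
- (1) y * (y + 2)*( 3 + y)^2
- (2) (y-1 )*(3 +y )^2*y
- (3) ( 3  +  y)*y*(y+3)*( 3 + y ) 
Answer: 3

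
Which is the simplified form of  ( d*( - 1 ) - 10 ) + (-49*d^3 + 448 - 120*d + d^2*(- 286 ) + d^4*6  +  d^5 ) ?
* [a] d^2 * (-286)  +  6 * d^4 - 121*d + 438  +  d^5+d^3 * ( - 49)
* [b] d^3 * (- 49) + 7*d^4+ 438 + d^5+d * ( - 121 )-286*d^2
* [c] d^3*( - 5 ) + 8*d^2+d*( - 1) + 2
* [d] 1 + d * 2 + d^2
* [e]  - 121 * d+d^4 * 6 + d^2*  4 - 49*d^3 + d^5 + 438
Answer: a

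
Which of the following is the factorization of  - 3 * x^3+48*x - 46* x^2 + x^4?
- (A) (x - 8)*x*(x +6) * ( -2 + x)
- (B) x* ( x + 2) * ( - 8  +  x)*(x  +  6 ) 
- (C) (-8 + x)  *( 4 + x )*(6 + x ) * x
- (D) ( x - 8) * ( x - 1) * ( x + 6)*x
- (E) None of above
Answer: D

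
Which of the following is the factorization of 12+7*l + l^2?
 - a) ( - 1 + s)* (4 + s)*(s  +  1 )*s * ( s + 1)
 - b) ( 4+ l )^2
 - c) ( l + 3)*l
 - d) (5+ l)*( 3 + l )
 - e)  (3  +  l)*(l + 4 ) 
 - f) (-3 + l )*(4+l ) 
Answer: e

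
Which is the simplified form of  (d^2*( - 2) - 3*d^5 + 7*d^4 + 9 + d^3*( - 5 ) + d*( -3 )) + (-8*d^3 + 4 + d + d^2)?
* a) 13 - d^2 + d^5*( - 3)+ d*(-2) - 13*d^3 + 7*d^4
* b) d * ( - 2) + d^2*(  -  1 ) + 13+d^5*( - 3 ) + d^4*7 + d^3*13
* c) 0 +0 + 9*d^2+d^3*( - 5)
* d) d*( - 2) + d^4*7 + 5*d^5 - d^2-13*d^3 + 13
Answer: a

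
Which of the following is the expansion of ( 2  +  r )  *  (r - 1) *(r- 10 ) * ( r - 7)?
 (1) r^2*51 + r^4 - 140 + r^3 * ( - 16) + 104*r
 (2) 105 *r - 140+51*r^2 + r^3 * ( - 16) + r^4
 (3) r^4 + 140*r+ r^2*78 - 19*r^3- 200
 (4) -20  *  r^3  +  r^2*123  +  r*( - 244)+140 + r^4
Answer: 1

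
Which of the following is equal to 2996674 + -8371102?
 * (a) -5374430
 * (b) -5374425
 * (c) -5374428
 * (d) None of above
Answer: c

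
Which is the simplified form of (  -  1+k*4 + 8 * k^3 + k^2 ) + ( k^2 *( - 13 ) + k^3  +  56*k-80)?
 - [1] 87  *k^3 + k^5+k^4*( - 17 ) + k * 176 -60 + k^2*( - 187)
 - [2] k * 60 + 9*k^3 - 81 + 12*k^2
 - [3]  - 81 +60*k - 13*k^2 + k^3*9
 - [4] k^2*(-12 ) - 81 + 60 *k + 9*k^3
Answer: 4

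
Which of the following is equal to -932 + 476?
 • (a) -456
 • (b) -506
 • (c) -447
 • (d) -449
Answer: a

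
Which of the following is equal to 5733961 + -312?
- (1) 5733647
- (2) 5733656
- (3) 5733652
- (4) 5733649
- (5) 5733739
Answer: 4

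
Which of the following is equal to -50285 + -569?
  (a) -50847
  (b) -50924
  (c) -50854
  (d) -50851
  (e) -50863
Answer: c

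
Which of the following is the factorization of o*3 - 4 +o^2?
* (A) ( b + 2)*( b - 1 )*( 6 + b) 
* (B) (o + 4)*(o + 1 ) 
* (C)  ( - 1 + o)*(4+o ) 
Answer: C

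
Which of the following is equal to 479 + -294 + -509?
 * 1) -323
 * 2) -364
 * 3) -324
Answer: 3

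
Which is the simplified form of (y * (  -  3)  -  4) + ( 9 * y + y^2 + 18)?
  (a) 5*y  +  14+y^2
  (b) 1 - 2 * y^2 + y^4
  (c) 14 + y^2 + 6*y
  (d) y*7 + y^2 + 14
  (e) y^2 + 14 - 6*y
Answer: c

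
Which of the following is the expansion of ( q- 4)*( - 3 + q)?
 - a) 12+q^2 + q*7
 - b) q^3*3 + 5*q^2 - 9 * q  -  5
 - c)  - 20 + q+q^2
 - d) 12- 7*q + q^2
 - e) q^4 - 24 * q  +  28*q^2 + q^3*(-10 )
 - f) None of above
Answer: d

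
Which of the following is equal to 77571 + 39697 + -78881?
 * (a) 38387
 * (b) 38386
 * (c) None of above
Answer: a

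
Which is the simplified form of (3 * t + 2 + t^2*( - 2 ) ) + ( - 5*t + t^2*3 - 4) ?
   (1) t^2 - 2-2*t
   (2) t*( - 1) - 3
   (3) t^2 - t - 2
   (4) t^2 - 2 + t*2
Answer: 1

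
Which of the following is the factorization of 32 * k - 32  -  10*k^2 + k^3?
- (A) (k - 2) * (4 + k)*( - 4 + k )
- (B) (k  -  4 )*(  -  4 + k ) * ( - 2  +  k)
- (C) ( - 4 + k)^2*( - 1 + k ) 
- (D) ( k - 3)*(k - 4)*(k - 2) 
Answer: B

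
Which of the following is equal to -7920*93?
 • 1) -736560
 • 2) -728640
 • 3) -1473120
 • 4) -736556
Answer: 1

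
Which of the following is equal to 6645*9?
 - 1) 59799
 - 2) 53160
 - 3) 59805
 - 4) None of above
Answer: 3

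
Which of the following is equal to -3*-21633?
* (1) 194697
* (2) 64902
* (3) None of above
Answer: 3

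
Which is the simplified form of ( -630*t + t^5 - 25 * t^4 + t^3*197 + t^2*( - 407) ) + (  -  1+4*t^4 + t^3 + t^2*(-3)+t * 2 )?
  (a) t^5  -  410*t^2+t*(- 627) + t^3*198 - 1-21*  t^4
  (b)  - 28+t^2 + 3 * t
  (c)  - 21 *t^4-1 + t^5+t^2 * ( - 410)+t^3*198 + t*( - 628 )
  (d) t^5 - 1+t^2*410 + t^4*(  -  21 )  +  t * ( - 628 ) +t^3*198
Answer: c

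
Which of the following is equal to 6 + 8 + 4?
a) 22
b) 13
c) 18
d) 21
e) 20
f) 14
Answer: c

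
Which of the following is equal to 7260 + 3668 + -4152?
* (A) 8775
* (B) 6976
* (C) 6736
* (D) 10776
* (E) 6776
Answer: E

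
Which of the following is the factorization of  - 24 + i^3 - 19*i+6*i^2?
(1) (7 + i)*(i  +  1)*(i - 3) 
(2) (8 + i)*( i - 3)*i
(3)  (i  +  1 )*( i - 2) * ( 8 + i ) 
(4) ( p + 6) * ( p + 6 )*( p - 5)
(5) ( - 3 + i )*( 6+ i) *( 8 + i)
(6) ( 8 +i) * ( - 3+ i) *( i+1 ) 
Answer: 6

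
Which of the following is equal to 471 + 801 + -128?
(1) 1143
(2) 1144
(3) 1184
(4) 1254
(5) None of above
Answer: 2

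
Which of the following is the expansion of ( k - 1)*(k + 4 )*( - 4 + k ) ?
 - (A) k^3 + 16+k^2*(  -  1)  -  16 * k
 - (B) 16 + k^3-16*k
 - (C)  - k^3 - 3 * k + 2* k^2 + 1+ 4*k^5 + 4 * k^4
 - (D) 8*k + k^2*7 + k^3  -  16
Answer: A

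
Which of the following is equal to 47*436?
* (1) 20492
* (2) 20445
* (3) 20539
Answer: 1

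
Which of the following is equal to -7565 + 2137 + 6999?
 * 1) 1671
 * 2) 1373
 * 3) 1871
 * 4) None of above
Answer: 4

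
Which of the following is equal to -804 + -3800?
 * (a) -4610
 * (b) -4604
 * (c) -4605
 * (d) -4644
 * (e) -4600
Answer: b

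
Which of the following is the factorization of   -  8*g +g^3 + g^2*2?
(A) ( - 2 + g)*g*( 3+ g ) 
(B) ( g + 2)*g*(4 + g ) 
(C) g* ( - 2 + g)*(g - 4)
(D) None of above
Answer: D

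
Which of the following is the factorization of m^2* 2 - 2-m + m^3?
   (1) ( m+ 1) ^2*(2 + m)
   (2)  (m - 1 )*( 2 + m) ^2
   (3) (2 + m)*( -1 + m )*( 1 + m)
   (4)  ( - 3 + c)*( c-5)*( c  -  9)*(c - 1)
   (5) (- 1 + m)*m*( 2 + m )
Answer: 3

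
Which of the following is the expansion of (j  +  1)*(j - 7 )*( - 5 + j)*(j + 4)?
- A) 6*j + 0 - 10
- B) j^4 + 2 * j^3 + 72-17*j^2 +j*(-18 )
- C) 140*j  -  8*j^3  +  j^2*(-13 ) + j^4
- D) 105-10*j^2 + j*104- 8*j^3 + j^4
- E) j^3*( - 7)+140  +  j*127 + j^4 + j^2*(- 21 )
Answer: E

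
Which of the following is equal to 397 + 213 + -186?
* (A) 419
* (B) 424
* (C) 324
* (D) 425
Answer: B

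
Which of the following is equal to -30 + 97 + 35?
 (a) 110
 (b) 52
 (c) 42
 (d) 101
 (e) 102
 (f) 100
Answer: e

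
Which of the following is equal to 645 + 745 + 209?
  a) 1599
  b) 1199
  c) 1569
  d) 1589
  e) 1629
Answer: a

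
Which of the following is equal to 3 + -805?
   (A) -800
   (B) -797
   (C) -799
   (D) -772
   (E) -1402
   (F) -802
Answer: F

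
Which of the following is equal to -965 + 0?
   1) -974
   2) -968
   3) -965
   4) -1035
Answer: 3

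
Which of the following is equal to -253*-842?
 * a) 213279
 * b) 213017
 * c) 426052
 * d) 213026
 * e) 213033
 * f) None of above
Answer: d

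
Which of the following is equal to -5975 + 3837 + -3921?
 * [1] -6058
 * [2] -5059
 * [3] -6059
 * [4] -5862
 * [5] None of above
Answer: 3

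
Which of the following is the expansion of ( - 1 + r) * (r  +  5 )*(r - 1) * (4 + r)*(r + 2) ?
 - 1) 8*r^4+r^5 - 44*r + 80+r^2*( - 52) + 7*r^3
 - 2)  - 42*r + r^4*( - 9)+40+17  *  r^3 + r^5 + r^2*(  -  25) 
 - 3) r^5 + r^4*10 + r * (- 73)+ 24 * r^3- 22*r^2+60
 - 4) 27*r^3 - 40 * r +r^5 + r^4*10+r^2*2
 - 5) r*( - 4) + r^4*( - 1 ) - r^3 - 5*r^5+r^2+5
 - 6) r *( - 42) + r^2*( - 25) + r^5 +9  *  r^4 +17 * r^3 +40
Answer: 6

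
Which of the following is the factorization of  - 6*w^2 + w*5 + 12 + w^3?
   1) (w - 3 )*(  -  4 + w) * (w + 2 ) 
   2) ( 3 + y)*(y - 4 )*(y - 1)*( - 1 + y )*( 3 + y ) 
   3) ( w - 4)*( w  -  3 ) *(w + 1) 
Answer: 3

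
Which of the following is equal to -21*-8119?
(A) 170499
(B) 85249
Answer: A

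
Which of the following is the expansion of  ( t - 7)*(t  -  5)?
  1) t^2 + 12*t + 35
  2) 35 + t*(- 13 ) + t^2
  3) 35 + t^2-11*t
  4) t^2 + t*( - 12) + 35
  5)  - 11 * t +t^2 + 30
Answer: 4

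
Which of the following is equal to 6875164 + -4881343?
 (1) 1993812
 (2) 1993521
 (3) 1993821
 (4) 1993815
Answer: 3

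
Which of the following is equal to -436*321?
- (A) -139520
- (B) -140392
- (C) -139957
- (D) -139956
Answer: D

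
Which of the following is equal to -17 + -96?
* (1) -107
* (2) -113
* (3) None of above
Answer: 2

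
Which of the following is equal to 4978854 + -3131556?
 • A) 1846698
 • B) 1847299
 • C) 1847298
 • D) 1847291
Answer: C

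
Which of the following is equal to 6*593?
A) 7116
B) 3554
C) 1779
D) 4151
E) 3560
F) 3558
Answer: F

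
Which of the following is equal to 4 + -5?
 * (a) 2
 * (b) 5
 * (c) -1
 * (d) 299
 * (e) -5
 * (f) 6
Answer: c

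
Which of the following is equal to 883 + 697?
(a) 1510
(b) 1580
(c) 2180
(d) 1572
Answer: b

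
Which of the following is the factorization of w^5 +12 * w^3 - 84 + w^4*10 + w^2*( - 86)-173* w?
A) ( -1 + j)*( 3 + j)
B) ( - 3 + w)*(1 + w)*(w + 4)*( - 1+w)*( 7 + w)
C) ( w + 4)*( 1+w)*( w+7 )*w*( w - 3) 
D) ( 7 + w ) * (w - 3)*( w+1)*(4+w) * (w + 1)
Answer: D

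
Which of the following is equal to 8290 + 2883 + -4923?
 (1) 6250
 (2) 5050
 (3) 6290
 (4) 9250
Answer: 1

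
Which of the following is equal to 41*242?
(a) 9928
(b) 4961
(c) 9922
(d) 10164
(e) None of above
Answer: c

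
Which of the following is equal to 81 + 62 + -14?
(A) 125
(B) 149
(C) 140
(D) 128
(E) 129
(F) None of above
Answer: E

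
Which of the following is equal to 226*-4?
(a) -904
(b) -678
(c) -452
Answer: a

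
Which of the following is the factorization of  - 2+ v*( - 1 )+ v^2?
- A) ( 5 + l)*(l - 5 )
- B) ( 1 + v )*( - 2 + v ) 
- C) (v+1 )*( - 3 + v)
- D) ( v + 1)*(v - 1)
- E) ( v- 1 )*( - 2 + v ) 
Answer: B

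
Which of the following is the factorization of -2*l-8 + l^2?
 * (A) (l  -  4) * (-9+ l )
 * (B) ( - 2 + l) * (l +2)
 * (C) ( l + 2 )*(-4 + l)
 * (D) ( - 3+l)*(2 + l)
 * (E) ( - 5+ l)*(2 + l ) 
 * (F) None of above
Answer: C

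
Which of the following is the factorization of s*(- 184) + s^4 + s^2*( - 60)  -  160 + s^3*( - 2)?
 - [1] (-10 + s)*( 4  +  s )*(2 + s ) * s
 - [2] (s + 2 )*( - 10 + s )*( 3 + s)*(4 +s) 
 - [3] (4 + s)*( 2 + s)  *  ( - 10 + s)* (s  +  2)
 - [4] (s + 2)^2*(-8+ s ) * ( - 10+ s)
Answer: 3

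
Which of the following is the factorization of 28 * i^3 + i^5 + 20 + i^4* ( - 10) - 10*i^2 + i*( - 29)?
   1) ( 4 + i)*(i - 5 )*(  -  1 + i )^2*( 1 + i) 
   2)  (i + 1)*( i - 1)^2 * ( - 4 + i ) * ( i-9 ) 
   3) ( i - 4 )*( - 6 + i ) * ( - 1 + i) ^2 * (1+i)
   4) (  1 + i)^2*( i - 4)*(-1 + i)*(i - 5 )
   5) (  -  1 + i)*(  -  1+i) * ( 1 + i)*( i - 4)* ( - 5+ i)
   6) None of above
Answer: 5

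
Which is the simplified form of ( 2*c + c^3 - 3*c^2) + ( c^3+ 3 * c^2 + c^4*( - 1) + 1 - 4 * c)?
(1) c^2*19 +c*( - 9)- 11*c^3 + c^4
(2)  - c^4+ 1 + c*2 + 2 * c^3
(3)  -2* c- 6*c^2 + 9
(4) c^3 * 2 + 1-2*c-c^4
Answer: 4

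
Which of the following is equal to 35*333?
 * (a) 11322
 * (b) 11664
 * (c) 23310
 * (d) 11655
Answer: d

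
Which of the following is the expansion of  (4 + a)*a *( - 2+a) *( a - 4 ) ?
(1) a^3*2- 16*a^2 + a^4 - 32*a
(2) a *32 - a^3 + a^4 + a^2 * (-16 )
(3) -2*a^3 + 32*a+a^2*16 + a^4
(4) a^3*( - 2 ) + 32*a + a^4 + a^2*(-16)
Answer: 4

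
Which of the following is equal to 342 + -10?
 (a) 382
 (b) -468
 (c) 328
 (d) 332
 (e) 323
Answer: d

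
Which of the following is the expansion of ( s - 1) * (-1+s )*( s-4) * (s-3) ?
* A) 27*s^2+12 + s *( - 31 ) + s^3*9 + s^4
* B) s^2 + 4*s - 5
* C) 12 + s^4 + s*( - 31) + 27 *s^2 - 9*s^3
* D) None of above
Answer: C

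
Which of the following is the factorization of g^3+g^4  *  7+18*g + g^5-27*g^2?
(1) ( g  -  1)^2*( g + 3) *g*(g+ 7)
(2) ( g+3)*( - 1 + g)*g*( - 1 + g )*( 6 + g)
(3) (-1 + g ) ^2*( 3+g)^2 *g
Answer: 2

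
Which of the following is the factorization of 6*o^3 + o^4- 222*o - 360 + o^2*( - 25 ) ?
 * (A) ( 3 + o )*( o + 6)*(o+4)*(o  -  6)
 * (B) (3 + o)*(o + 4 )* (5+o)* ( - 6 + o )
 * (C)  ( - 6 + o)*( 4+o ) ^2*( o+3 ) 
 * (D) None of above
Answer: B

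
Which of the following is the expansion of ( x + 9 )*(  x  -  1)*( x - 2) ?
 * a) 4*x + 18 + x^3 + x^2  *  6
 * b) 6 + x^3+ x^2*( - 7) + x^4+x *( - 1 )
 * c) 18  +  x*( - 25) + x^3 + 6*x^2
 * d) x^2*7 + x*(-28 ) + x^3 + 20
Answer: c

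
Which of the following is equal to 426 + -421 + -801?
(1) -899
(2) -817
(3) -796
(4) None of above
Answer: 3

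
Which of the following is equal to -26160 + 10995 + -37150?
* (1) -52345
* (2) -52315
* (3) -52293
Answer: 2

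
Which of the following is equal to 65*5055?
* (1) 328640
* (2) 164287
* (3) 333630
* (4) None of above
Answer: 4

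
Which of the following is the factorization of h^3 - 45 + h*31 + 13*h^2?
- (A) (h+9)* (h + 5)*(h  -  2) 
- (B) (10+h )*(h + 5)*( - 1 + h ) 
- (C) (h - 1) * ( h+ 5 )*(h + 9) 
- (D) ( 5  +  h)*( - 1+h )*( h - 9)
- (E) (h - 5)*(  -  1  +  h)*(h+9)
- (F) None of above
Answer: C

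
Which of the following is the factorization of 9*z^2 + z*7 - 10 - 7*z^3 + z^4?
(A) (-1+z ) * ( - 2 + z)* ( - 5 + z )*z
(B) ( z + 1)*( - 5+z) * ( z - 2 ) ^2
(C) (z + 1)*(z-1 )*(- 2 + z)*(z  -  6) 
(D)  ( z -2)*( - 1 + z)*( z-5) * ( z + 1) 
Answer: D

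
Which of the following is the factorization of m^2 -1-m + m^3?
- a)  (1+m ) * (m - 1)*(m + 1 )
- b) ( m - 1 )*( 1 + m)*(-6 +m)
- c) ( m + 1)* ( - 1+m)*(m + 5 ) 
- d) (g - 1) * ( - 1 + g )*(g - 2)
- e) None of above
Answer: a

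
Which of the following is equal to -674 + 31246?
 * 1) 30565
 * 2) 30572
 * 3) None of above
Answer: 2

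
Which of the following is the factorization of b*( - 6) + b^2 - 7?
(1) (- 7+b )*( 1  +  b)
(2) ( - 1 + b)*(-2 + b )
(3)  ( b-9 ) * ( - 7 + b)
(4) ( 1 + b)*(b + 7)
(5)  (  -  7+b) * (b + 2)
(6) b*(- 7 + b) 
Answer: 1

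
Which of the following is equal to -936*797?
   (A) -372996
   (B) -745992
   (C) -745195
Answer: B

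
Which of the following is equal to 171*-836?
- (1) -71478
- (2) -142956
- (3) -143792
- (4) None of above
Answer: 2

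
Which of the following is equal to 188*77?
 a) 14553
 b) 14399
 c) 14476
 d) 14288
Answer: c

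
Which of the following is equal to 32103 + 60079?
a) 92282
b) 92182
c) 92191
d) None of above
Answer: b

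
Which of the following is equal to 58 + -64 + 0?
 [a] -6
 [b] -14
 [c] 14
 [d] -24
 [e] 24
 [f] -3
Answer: a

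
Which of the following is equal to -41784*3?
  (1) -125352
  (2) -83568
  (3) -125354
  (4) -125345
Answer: 1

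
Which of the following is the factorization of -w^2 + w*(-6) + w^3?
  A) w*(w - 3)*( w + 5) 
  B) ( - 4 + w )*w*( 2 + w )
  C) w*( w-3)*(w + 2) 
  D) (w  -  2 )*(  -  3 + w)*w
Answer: C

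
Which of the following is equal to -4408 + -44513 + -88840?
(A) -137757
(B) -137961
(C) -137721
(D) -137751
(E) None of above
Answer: E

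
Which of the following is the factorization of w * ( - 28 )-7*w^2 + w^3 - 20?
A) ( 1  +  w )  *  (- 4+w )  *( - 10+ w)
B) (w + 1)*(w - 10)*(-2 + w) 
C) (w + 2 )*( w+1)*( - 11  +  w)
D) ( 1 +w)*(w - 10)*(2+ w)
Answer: D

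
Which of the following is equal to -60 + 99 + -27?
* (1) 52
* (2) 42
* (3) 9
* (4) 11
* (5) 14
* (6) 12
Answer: 6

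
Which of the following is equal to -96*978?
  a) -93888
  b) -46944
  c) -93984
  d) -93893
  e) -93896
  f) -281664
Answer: a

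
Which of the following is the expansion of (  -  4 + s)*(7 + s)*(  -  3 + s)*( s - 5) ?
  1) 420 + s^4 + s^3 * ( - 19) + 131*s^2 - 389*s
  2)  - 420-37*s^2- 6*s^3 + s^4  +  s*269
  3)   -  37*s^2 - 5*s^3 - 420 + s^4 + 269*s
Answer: 3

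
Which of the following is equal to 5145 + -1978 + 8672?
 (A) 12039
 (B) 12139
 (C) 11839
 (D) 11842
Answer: C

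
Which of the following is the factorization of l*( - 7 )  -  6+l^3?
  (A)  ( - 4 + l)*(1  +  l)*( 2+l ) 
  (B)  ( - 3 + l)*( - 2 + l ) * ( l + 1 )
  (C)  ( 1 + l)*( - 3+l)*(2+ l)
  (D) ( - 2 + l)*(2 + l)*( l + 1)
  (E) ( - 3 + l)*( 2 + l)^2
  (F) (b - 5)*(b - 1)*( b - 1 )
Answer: C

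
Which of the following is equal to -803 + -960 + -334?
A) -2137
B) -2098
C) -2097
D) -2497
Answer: C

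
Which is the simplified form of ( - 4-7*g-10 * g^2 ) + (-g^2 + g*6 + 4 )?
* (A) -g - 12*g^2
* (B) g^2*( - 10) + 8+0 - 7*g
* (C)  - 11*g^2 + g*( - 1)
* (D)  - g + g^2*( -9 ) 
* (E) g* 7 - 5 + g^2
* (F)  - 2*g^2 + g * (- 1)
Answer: C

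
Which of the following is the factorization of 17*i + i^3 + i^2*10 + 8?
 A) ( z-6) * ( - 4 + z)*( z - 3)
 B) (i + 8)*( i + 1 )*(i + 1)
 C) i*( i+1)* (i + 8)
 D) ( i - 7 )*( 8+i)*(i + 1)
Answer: B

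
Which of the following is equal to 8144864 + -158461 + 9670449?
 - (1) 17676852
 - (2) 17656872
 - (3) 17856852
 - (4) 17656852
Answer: 4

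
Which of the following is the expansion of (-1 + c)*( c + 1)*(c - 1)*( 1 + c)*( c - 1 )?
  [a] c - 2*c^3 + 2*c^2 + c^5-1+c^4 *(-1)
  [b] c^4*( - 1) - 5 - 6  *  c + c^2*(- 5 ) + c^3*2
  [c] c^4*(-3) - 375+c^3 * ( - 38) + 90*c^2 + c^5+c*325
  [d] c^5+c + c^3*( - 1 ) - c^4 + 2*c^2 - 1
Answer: a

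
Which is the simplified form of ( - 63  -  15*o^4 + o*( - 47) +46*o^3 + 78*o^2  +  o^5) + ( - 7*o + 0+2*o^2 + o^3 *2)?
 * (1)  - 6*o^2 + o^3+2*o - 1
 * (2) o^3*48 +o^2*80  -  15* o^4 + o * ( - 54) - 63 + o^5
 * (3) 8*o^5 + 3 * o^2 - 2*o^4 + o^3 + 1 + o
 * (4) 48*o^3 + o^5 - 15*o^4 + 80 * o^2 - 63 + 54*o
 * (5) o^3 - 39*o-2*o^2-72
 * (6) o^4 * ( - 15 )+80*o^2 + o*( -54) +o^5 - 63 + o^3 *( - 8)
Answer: 2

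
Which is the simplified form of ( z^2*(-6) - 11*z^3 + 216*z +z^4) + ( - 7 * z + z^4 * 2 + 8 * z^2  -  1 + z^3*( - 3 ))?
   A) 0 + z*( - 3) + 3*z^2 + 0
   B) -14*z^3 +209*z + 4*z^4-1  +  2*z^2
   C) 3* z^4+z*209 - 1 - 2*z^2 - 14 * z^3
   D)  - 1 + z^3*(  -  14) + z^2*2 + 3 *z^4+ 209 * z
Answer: D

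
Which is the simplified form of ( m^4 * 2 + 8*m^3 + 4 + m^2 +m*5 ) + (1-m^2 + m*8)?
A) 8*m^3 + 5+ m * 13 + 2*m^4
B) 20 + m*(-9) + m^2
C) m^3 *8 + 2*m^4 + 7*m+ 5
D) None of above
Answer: A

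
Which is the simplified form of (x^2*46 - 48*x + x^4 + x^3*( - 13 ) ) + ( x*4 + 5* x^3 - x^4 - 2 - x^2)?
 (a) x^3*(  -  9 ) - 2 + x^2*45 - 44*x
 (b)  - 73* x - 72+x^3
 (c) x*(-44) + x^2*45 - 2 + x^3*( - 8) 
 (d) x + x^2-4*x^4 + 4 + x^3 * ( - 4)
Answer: c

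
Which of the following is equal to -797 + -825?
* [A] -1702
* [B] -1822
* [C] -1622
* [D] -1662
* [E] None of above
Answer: C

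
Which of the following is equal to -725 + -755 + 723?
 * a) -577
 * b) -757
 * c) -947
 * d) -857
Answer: b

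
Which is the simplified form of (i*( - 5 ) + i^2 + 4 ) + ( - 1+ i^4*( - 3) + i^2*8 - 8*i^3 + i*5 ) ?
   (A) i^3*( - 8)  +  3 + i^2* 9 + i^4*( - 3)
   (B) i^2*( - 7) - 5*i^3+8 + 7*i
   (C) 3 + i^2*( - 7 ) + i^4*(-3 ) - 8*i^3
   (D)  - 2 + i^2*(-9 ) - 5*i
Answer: A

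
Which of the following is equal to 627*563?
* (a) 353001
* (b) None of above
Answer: a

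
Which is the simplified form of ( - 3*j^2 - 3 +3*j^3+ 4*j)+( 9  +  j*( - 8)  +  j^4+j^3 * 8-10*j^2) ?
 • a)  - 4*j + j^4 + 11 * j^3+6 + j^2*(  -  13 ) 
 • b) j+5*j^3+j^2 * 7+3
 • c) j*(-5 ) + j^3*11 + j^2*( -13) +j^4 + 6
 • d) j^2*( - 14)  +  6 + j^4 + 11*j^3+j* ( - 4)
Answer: a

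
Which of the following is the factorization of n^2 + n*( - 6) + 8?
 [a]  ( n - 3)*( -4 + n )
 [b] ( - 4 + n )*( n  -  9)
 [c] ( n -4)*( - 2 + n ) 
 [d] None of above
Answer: c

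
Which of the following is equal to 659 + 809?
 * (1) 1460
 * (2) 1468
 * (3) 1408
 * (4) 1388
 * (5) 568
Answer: 2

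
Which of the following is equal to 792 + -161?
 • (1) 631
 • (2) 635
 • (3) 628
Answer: 1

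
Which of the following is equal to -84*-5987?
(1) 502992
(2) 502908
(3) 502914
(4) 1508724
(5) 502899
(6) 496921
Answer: 2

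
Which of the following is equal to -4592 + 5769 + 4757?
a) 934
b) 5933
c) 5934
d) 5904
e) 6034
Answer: c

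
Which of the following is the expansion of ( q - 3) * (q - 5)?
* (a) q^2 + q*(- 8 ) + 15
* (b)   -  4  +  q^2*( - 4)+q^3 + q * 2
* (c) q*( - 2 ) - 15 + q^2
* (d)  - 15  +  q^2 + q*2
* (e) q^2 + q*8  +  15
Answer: a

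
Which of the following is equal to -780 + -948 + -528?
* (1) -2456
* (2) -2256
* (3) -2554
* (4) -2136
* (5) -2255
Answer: 2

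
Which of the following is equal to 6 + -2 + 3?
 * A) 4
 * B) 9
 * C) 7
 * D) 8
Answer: C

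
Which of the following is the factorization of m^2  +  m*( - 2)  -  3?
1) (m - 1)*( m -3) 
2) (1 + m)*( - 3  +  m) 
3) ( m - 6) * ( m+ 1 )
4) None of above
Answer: 2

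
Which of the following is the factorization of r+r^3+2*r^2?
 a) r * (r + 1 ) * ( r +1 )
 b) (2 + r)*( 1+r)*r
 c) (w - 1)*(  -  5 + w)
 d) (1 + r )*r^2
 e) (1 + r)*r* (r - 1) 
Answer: a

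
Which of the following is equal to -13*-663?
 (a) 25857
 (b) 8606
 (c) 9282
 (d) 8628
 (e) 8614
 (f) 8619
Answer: f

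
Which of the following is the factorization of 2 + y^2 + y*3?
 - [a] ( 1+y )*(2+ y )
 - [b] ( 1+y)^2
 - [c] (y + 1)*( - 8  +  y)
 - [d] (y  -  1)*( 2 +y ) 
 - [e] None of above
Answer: a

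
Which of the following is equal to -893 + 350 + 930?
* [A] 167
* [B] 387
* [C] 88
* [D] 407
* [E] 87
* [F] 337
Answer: B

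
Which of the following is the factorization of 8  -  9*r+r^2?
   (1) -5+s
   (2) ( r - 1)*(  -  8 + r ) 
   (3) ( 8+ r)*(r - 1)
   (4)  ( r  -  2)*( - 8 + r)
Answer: 2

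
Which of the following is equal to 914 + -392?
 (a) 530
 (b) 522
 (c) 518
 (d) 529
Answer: b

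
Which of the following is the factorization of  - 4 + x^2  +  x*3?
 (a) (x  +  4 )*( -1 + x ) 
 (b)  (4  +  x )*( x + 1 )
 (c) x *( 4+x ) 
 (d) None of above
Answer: a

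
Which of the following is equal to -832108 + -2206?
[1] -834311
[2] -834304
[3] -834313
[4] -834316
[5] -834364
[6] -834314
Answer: 6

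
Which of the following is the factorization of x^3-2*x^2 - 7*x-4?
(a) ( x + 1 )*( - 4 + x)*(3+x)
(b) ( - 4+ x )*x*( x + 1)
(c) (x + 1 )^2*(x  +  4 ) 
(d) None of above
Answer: d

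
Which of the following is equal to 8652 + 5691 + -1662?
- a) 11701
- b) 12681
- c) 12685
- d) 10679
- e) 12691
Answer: b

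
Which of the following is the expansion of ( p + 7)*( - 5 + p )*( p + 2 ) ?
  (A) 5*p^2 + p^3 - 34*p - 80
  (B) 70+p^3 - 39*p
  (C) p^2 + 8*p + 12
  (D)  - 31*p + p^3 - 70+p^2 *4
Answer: D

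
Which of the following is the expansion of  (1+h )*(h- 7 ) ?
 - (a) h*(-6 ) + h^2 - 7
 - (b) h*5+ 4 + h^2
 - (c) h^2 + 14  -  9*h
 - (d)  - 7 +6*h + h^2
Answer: a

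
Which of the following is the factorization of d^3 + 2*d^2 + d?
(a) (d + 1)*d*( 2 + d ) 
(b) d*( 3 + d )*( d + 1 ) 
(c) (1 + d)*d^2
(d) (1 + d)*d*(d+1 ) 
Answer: d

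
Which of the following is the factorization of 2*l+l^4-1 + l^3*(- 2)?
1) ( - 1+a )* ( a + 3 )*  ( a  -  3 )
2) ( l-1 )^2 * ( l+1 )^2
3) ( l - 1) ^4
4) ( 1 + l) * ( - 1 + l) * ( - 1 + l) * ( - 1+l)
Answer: 4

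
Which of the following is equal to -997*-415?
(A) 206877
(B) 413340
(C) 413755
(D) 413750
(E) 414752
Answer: C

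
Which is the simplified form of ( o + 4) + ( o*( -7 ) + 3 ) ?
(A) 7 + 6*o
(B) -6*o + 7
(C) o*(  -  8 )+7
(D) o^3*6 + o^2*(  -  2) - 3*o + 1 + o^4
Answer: B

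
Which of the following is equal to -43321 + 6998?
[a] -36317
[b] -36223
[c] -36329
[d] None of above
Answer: d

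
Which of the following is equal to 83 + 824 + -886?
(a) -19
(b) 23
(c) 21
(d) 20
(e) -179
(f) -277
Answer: c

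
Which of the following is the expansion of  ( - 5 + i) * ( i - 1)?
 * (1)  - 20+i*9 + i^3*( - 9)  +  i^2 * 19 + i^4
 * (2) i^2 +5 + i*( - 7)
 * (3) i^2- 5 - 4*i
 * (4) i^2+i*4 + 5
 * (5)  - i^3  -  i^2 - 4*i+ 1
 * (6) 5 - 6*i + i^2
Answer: 6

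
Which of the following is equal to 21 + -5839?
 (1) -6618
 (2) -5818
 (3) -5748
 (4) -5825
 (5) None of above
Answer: 2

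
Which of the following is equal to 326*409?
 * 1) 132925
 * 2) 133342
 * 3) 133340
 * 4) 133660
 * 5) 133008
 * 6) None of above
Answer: 6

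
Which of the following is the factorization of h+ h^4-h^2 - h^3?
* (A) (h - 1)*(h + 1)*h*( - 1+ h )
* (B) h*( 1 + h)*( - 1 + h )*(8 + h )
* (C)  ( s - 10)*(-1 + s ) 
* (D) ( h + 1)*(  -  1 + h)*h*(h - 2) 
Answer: A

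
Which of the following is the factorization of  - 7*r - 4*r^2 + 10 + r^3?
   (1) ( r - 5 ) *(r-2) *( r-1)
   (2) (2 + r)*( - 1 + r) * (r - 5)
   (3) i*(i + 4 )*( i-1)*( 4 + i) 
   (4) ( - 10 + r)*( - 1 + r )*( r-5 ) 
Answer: 2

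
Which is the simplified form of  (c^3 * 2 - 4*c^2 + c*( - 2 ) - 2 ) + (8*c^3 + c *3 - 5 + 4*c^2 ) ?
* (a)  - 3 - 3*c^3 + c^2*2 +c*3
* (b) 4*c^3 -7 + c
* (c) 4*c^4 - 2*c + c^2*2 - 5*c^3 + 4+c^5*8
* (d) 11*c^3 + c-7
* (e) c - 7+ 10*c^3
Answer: e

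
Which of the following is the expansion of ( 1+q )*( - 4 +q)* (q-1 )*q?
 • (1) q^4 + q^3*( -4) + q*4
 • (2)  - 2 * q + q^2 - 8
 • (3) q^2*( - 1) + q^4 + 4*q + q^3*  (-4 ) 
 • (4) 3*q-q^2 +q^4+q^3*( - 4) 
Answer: 3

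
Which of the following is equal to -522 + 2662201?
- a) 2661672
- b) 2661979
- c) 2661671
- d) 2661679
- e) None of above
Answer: d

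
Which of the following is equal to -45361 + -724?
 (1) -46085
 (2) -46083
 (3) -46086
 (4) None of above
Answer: 1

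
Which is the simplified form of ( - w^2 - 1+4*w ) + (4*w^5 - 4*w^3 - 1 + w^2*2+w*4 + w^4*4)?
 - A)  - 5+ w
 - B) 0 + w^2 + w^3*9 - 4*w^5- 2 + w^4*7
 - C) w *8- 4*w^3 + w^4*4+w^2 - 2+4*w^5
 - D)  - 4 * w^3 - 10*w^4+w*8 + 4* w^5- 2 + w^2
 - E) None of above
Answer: C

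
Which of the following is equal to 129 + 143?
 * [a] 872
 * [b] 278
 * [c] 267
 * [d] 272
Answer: d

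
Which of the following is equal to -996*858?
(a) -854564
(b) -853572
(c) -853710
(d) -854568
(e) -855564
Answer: d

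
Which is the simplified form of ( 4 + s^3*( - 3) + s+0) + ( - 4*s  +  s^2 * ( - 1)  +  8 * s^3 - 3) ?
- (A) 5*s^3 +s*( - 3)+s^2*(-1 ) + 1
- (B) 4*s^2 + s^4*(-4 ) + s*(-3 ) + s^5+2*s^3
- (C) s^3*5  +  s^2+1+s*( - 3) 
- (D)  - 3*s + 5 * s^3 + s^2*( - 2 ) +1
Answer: A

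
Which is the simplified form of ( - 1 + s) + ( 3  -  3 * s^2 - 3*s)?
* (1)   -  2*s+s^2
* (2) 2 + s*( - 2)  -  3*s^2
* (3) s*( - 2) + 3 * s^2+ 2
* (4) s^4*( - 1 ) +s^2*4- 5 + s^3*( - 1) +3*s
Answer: 2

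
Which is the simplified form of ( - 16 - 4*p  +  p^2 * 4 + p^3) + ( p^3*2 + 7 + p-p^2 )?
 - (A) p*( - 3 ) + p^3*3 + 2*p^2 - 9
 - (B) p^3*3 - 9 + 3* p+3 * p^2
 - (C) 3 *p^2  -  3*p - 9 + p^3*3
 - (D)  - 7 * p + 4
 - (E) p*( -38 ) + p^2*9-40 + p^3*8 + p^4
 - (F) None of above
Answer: C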